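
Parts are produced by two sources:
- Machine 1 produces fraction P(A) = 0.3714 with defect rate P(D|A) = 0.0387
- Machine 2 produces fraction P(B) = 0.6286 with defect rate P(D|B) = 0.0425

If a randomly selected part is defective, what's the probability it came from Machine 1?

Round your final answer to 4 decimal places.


Let A = from Machine 1, D = defective

Given:
- P(A) = 0.3714, P(B) = 0.6286
- P(D|A) = 0.0387, P(D|B) = 0.0425

Step 1: Find P(D)
P(D) = P(D|A)P(A) + P(D|B)P(B)
     = 0.0387 × 0.3714 + 0.0425 × 0.6286
     = 0.01437318 + 0.02671550
     = 0.04108868

Step 2: Apply Bayes' theorem
P(A|D) = P(D|A)P(A) / P(D)
       = 0.01437318 / 0.04108868
       = 0.3498


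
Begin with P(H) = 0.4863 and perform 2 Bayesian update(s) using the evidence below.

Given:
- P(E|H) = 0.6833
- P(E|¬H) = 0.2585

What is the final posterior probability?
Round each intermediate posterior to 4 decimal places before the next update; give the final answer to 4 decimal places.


Sequential Bayesian updating:

Initial prior: P(H) = 0.4863

Update 1:
  P(E) = 0.6833 × 0.4863 + 0.2585 × 0.5137 = 0.33228879 + 0.13279145 = 0.46508024
  P(H|E) = 0.33228879 / 0.46508024 = 0.7145

Update 2:
  P(E) = 0.6833 × 0.7145 + 0.2585 × 0.2855 = 0.48821785 + 0.07380175 = 0.56201960
  P(H|E) = 0.48821785 / 0.56201960 = 0.8687

Final posterior: 0.8687


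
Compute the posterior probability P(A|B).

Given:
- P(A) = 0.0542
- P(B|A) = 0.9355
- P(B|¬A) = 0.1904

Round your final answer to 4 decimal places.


Bayes' theorem: P(A|B) = P(B|A) × P(A) / P(B)

Step 1: Calculate P(B) using law of total probability
P(B) = P(B|A)P(A) + P(B|¬A)P(¬A)
     = 0.9355 × 0.0542 + 0.1904 × 0.9458
     = 0.05070410 + 0.18008032
     = 0.23078442

Step 2: Apply Bayes' theorem
P(A|B) = P(B|A) × P(A) / P(B)
       = 0.05070410 / 0.23078442
       = 0.2197


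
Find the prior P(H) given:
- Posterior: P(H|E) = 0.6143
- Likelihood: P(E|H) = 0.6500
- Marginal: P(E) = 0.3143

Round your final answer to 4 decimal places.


From Bayes' theorem: P(H|E) = P(E|H) × P(H) / P(E)

Rearranging for P(H):
P(H) = P(H|E) × P(E) / P(E|H)
     = 0.6143 × 0.3143 / 0.6500
     = 0.19307449 / 0.6500
     = 0.2970


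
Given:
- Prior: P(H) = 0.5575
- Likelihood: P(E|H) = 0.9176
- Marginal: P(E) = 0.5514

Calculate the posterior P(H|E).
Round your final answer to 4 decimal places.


Using Bayes' theorem:

P(H|E) = P(E|H) × P(H) / P(E)
       = 0.9176 × 0.5575 / 0.5514
       = 0.51156200 / 0.5514
       = 0.9278

The evidence strengthens our belief in H.
Prior: 0.5575 → Posterior: 0.9278


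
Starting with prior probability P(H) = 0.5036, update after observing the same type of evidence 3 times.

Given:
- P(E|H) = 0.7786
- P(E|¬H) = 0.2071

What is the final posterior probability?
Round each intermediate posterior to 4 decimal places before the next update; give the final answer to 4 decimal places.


Sequential Bayesian updating:

Initial prior: P(H) = 0.5036

Update 1:
  P(E) = 0.7786 × 0.5036 + 0.2071 × 0.4964 = 0.39210296 + 0.10280444 = 0.49490740
  P(H|E) = 0.39210296 / 0.49490740 = 0.7923

Update 2:
  P(E) = 0.7786 × 0.7923 + 0.2071 × 0.2077 = 0.61688478 + 0.04301467 = 0.65989945
  P(H|E) = 0.61688478 / 0.65989945 = 0.9348

Update 3:
  P(E) = 0.7786 × 0.9348 + 0.2071 × 0.0652 = 0.72783528 + 0.01350292 = 0.74133820
  P(H|E) = 0.72783528 / 0.74133820 = 0.9818

Final posterior: 0.9818


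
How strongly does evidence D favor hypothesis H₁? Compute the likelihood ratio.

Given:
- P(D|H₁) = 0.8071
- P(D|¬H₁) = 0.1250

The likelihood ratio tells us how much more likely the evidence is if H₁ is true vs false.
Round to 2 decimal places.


Likelihood Ratio (LR) = P(D|H₁) / P(D|¬H₁)

LR = 0.8071 / 0.1250
   = 6.46

The evidence is 6.46 times more likely if H₁ is true than if H₁ is false.
Since LR > 1, the evidence supports H₁ over ¬H₁.


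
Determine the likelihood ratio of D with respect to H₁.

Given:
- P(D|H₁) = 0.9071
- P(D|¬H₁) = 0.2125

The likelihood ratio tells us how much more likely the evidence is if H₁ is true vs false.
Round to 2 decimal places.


Likelihood Ratio (LR) = P(D|H₁) / P(D|¬H₁)

LR = 0.9071 / 0.2125
   = 4.27

The evidence is 4.27 times more likely if H₁ is true than if H₁ is false.
Because LR exceeds 1, D is evidence for H₁.


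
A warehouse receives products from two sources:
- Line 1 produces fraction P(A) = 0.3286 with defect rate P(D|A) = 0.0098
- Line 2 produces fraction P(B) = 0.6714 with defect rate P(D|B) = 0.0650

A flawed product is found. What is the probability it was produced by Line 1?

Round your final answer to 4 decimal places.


Let A = from Line 1, D = flawed

Given:
- P(A) = 0.3286, P(B) = 0.6714
- P(D|A) = 0.0098, P(D|B) = 0.0650

Step 1: Find P(D)
P(D) = P(D|A)P(A) + P(D|B)P(B)
     = 0.0098 × 0.3286 + 0.0650 × 0.6714
     = 0.00322028 + 0.04364100
     = 0.04686128

Step 2: Apply Bayes' theorem
P(A|D) = P(D|A)P(A) / P(D)
       = 0.00322028 / 0.04686128
       = 0.0687


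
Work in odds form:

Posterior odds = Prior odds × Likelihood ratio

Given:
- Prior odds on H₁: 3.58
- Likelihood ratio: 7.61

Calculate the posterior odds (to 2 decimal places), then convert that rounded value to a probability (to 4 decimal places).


Step 1: Calculate posterior odds
Posterior odds = Prior odds × LR
               = 3.58 × 7.61
               = 27.24

Step 2: Convert to probability
P(H₁|E) = Posterior odds / (1 + Posterior odds)
       = 27.24 / (1 + 27.24)
       = 27.24 / 28.24
       = 0.9646

The evidence increased P(H₁) from 0.7817 to 0.9646.


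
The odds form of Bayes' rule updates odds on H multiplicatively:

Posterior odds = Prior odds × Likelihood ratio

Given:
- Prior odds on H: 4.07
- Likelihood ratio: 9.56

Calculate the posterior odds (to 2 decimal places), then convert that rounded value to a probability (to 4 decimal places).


Step 1: Calculate posterior odds
Posterior odds = Prior odds × LR
               = 4.07 × 9.56
               = 38.91

Step 2: Convert to probability
P(H|E) = Posterior odds / (1 + Posterior odds)
       = 38.91 / (1 + 38.91)
       = 38.91 / 39.91
       = 0.9749

The evidence increased P(H) from 0.8028 to 0.9749.


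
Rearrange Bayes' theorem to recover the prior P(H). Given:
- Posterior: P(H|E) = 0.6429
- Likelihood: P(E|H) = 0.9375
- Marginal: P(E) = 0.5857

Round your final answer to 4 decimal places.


From Bayes' theorem: P(H|E) = P(E|H) × P(H) / P(E)

Rearranging for P(H):
P(H) = P(H|E) × P(E) / P(E|H)
     = 0.6429 × 0.5857 / 0.9375
     = 0.37654653 / 0.9375
     = 0.4016


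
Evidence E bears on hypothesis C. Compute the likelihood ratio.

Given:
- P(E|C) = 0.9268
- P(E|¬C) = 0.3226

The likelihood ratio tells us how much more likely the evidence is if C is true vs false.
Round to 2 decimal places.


Likelihood Ratio (LR) = P(E|C) / P(E|¬C)

LR = 0.9268 / 0.3226
   = 2.87

The evidence is 2.87 times more likely if C is true than if C is false.
LR > 1, so observing E raises the odds in favor of C.


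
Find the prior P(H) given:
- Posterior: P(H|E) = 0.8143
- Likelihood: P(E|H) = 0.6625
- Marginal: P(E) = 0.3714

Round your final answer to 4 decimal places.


From Bayes' theorem: P(H|E) = P(E|H) × P(H) / P(E)

Rearranging for P(H):
P(H) = P(H|E) × P(E) / P(E|H)
     = 0.8143 × 0.3714 / 0.6625
     = 0.30243102 / 0.6625
     = 0.4565


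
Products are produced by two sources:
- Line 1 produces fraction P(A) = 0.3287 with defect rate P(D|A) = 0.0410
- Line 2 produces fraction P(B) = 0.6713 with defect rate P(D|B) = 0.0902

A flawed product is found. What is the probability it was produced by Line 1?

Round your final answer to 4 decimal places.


Let A = from Line 1, D = flawed

Given:
- P(A) = 0.3287, P(B) = 0.6713
- P(D|A) = 0.0410, P(D|B) = 0.0902

Step 1: Find P(D)
P(D) = P(D|A)P(A) + P(D|B)P(B)
     = 0.0410 × 0.3287 + 0.0902 × 0.6713
     = 0.01347670 + 0.06055126
     = 0.07402796

Step 2: Apply Bayes' theorem
P(A|D) = P(D|A)P(A) / P(D)
       = 0.01347670 / 0.07402796
       = 0.1820


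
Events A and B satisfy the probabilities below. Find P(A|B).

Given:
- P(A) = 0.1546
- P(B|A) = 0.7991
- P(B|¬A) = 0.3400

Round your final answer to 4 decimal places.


Bayes' theorem: P(A|B) = P(B|A) × P(A) / P(B)

Step 1: Calculate P(B) using law of total probability
P(B) = P(B|A)P(A) + P(B|¬A)P(¬A)
     = 0.7991 × 0.1546 + 0.3400 × 0.8454
     = 0.12354086 + 0.28743600
     = 0.41097686

Step 2: Apply Bayes' theorem
P(A|B) = P(B|A) × P(A) / P(B)
       = 0.12354086 / 0.41097686
       = 0.3006


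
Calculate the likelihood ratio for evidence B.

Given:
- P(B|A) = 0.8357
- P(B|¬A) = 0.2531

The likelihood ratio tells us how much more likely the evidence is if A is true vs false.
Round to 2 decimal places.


Likelihood Ratio (LR) = P(B|A) / P(B|¬A)

LR = 0.8357 / 0.2531
   = 3.30

The evidence is 3.30 times more likely if A is true than if A is false.
LR > 1, so observing B raises the odds in favor of A.


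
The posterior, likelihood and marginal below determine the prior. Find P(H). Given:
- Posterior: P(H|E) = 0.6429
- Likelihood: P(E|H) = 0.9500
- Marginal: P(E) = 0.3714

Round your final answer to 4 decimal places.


From Bayes' theorem: P(H|E) = P(E|H) × P(H) / P(E)

Rearranging for P(H):
P(H) = P(H|E) × P(E) / P(E|H)
     = 0.6429 × 0.3714 / 0.9500
     = 0.23877306 / 0.9500
     = 0.2513


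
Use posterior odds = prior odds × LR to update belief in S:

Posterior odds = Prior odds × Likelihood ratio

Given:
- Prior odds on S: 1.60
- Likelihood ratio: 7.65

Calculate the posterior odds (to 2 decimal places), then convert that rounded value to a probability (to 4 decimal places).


Step 1: Calculate posterior odds
Posterior odds = Prior odds × LR
               = 1.60 × 7.65
               = 12.24

Step 2: Convert to probability
P(S|E) = Posterior odds / (1 + Posterior odds)
       = 12.24 / (1 + 12.24)
       = 12.24 / 13.24
       = 0.9245

The evidence increased P(S) from 0.6154 to 0.9245.


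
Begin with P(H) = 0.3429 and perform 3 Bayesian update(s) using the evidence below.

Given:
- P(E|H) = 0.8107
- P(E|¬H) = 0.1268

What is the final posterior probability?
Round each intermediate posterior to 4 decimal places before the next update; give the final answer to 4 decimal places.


Sequential Bayesian updating:

Initial prior: P(H) = 0.3429

Update 1:
  P(E) = 0.8107 × 0.3429 + 0.1268 × 0.6571 = 0.27798903 + 0.08332028 = 0.36130931
  P(H|E) = 0.27798903 / 0.36130931 = 0.7694

Update 2:
  P(E) = 0.8107 × 0.7694 + 0.1268 × 0.2306 = 0.62375258 + 0.02924008 = 0.65299266
  P(H|E) = 0.62375258 / 0.65299266 = 0.9552

Update 3:
  P(E) = 0.8107 × 0.9552 + 0.1268 × 0.0448 = 0.77438064 + 0.00568064 = 0.78006128
  P(H|E) = 0.77438064 / 0.78006128 = 0.9927

Final posterior: 0.9927


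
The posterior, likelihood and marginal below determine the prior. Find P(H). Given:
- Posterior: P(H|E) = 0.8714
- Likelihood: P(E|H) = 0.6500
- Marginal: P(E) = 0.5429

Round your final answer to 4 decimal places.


From Bayes' theorem: P(H|E) = P(E|H) × P(H) / P(E)

Rearranging for P(H):
P(H) = P(H|E) × P(E) / P(E|H)
     = 0.8714 × 0.5429 / 0.6500
     = 0.47308306 / 0.6500
     = 0.7278


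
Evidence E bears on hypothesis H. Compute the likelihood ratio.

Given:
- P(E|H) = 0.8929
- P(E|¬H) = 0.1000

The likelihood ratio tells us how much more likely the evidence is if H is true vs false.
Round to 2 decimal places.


Likelihood Ratio (LR) = P(E|H) / P(E|¬H)

LR = 0.8929 / 0.1000
   = 8.93

The evidence is 8.93 times more likely if H is true than if H is false.
LR > 1, so observing E raises the odds in favor of H.


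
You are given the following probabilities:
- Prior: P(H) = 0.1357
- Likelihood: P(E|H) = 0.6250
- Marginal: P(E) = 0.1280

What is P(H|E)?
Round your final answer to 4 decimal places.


Using Bayes' theorem:

P(H|E) = P(E|H) × P(H) / P(E)
       = 0.6250 × 0.1357 / 0.1280
       = 0.08481250 / 0.1280
       = 0.6626

The evidence strengthens our belief in H.
Prior: 0.1357 → Posterior: 0.6626


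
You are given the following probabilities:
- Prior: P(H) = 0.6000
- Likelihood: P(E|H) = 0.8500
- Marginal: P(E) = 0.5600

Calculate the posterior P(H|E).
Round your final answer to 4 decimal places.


Using Bayes' theorem:

P(H|E) = P(E|H) × P(H) / P(E)
       = 0.8500 × 0.6000 / 0.5600
       = 0.51000000 / 0.5600
       = 0.9107

The evidence strengthens our belief in H.
Prior: 0.6000 → Posterior: 0.9107


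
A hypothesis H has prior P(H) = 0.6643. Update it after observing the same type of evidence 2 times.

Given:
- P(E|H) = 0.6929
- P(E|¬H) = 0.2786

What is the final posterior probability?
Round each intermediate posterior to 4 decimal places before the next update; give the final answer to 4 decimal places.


Sequential Bayesian updating:

Initial prior: P(H) = 0.6643

Update 1:
  P(E) = 0.6929 × 0.6643 + 0.2786 × 0.3357 = 0.46029347 + 0.09352602 = 0.55381949
  P(H|E) = 0.46029347 / 0.55381949 = 0.8311

Update 2:
  P(E) = 0.6929 × 0.8311 + 0.2786 × 0.1689 = 0.57586919 + 0.04705554 = 0.62292473
  P(H|E) = 0.57586919 / 0.62292473 = 0.9245

Final posterior: 0.9245


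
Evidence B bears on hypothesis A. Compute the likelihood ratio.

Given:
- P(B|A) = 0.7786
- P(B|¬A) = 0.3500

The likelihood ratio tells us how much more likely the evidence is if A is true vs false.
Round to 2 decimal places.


Likelihood Ratio (LR) = P(B|A) / P(B|¬A)

LR = 0.7786 / 0.3500
   = 2.22

The evidence is 2.22 times more likely if A is true than if A is false.
Since LR > 1, the evidence supports A over ¬A.


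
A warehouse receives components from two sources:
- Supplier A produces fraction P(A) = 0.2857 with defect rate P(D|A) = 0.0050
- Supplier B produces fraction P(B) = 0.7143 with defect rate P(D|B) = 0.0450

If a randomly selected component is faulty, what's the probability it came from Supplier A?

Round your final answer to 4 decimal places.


Let A = from Supplier A, D = faulty

Given:
- P(A) = 0.2857, P(B) = 0.7143
- P(D|A) = 0.0050, P(D|B) = 0.0450

Step 1: Find P(D)
P(D) = P(D|A)P(A) + P(D|B)P(B)
     = 0.0050 × 0.2857 + 0.0450 × 0.7143
     = 0.00142850 + 0.03214350
     = 0.03357200

Step 2: Apply Bayes' theorem
P(A|D) = P(D|A)P(A) / P(D)
       = 0.00142850 / 0.03357200
       = 0.0426


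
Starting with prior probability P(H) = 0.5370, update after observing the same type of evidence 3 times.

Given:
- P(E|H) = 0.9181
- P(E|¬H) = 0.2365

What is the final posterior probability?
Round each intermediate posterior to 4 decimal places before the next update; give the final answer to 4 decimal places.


Sequential Bayesian updating:

Initial prior: P(H) = 0.5370

Update 1:
  P(E) = 0.9181 × 0.5370 + 0.2365 × 0.4630 = 0.49301970 + 0.10949950 = 0.60251920
  P(H|E) = 0.49301970 / 0.60251920 = 0.8183

Update 2:
  P(E) = 0.9181 × 0.8183 + 0.2365 × 0.1817 = 0.75128123 + 0.04297205 = 0.79425328
  P(H|E) = 0.75128123 / 0.79425328 = 0.9459

Update 3:
  P(E) = 0.9181 × 0.9459 + 0.2365 × 0.0541 = 0.86843079 + 0.01279465 = 0.88122544
  P(H|E) = 0.86843079 / 0.88122544 = 0.9855

Final posterior: 0.9855


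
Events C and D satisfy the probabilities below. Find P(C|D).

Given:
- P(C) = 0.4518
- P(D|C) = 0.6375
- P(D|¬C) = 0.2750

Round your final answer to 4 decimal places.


Bayes' theorem: P(C|D) = P(D|C) × P(C) / P(D)

Step 1: Calculate P(D) using law of total probability
P(D) = P(D|C)P(C) + P(D|¬C)P(¬C)
     = 0.6375 × 0.4518 + 0.2750 × 0.5482
     = 0.28802250 + 0.15075500
     = 0.43877750

Step 2: Apply Bayes' theorem
P(C|D) = P(D|C) × P(C) / P(D)
       = 0.28802250 / 0.43877750
       = 0.6564


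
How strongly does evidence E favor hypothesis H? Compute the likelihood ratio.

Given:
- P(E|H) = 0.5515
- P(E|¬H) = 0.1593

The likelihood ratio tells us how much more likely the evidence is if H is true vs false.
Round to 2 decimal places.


Likelihood Ratio (LR) = P(E|H) / P(E|¬H)

LR = 0.5515 / 0.1593
   = 3.46

The evidence is 3.46 times more likely if H is true than if H is false.
Because LR exceeds 1, E is evidence for H.


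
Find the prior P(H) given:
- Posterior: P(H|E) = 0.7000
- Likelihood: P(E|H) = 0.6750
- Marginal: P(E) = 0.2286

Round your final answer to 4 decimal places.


From Bayes' theorem: P(H|E) = P(E|H) × P(H) / P(E)

Rearranging for P(H):
P(H) = P(H|E) × P(E) / P(E|H)
     = 0.7000 × 0.2286 / 0.6750
     = 0.16002000 / 0.6750
     = 0.2371


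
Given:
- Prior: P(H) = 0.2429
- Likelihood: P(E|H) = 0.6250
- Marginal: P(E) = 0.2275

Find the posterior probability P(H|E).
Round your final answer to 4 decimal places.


Using Bayes' theorem:

P(H|E) = P(E|H) × P(H) / P(E)
       = 0.6250 × 0.2429 / 0.2275
       = 0.15181250 / 0.2275
       = 0.6673

The evidence strengthens our belief in H.
Prior: 0.2429 → Posterior: 0.6673


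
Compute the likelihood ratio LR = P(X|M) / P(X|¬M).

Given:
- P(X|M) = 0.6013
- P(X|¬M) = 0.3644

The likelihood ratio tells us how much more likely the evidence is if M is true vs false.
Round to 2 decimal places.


Likelihood Ratio (LR) = P(X|M) / P(X|¬M)

LR = 0.6013 / 0.3644
   = 1.65

The evidence is 1.65 times more likely if M is true than if M is false.
Because LR exceeds 1, X is evidence for M.


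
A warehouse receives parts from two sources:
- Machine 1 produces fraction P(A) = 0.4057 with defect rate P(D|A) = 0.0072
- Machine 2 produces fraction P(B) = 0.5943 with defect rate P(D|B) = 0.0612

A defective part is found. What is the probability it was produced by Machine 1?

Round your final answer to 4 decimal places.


Let A = from Machine 1, D = defective

Given:
- P(A) = 0.4057, P(B) = 0.5943
- P(D|A) = 0.0072, P(D|B) = 0.0612

Step 1: Find P(D)
P(D) = P(D|A)P(A) + P(D|B)P(B)
     = 0.0072 × 0.4057 + 0.0612 × 0.5943
     = 0.00292104 + 0.03637116
     = 0.03929220

Step 2: Apply Bayes' theorem
P(A|D) = P(D|A)P(A) / P(D)
       = 0.00292104 / 0.03929220
       = 0.0743


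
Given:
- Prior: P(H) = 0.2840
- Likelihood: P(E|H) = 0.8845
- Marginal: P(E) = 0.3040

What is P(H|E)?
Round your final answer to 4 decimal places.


Using Bayes' theorem:

P(H|E) = P(E|H) × P(H) / P(E)
       = 0.8845 × 0.2840 / 0.3040
       = 0.25119800 / 0.3040
       = 0.8263

The evidence strengthens our belief in H.
Prior: 0.2840 → Posterior: 0.8263


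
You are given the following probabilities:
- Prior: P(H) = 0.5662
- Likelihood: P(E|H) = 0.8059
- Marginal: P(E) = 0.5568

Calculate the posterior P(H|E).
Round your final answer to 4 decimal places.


Using Bayes' theorem:

P(H|E) = P(E|H) × P(H) / P(E)
       = 0.8059 × 0.5662 / 0.5568
       = 0.45630058 / 0.5568
       = 0.8195

The evidence strengthens our belief in H.
Prior: 0.5662 → Posterior: 0.8195


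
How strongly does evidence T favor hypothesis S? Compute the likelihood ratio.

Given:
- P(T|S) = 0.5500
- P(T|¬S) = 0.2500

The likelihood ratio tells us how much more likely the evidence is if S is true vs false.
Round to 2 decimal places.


Likelihood Ratio (LR) = P(T|S) / P(T|¬S)

LR = 0.5500 / 0.2500
   = 2.20

The evidence is 2.20 times more likely if S is true than if S is false.
Because LR exceeds 1, T is evidence for S.


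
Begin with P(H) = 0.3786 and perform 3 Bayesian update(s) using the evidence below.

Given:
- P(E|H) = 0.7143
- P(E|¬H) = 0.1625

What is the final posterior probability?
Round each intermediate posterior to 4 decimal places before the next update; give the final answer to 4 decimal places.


Sequential Bayesian updating:

Initial prior: P(H) = 0.3786

Update 1:
  P(E) = 0.7143 × 0.3786 + 0.1625 × 0.6214 = 0.27043398 + 0.10097750 = 0.37141148
  P(H|E) = 0.27043398 / 0.37141148 = 0.7281

Update 2:
  P(E) = 0.7143 × 0.7281 + 0.1625 × 0.2719 = 0.52008183 + 0.04418375 = 0.56426558
  P(H|E) = 0.52008183 / 0.56426558 = 0.9217

Update 3:
  P(E) = 0.7143 × 0.9217 + 0.1625 × 0.0783 = 0.65837031 + 0.01272375 = 0.67109406
  P(H|E) = 0.65837031 / 0.67109406 = 0.9810

Final posterior: 0.9810


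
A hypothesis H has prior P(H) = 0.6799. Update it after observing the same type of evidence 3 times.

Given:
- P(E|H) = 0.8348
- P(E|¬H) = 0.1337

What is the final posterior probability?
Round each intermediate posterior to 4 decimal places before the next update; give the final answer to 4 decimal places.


Sequential Bayesian updating:

Initial prior: P(H) = 0.6799

Update 1:
  P(E) = 0.8348 × 0.6799 + 0.1337 × 0.3201 = 0.56758052 + 0.04279737 = 0.61037789
  P(H|E) = 0.56758052 / 0.61037789 = 0.9299

Update 2:
  P(E) = 0.8348 × 0.9299 + 0.1337 × 0.0701 = 0.77628052 + 0.00937237 = 0.78565289
  P(H|E) = 0.77628052 / 0.78565289 = 0.9881

Update 3:
  P(E) = 0.8348 × 0.9881 + 0.1337 × 0.0119 = 0.82486588 + 0.00159103 = 0.82645691
  P(H|E) = 0.82486588 / 0.82645691 = 0.9981

Final posterior: 0.9981


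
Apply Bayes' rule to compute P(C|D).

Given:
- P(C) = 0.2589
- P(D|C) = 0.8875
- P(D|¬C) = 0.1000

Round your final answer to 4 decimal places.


Bayes' theorem: P(C|D) = P(D|C) × P(C) / P(D)

Step 1: Calculate P(D) using law of total probability
P(D) = P(D|C)P(C) + P(D|¬C)P(¬C)
     = 0.8875 × 0.2589 + 0.1000 × 0.7411
     = 0.22977375 + 0.07411000
     = 0.30388375

Step 2: Apply Bayes' theorem
P(C|D) = P(D|C) × P(C) / P(D)
       = 0.22977375 / 0.30388375
       = 0.7561


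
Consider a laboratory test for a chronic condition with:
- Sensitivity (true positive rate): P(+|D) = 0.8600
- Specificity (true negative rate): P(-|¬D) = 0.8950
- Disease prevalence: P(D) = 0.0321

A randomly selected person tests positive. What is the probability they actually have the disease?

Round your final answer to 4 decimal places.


Let D = has disease, + = positive test

Given:
- P(D) = 0.0321 (prevalence)
- P(+|D) = 0.8600 (sensitivity)
- P(-|¬D) = 0.8950 (specificity)
- P(+|¬D) = 0.1050 (false positive rate = 1 - specificity)

Step 1: Find P(+)
P(+) = P(+|D)P(D) + P(+|¬D)P(¬D)
     = 0.8600 × 0.0321 + 0.1050 × 0.9679
     = 0.02760600 + 0.10162950
     = 0.12923550

Step 2: Apply Bayes' theorem for P(D|+)
P(D|+) = P(+|D)P(D) / P(+)
       = 0.02760600 / 0.12923550
       = 0.2136


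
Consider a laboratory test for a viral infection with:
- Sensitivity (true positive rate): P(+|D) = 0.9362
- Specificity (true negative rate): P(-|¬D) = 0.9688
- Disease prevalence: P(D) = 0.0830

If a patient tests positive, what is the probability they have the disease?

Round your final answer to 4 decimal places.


Let D = has disease, + = positive test

Given:
- P(D) = 0.0830 (prevalence)
- P(+|D) = 0.9362 (sensitivity)
- P(-|¬D) = 0.9688 (specificity)
- P(+|¬D) = 0.0312 (false positive rate = 1 - specificity)

Step 1: Find P(+)
P(+) = P(+|D)P(D) + P(+|¬D)P(¬D)
     = 0.9362 × 0.0830 + 0.0312 × 0.9170
     = 0.07770460 + 0.02861040
     = 0.10631500

Step 2: Apply Bayes' theorem for P(D|+)
P(D|+) = P(+|D)P(D) / P(+)
       = 0.07770460 / 0.10631500
       = 0.7309


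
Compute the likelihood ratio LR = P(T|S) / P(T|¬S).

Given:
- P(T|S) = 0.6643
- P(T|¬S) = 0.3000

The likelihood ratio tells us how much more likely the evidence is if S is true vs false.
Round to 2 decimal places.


Likelihood Ratio (LR) = P(T|S) / P(T|¬S)

LR = 0.6643 / 0.3000
   = 2.21

The evidence is 2.21 times more likely if S is true than if S is false.
LR > 1, so observing T raises the odds in favor of S.


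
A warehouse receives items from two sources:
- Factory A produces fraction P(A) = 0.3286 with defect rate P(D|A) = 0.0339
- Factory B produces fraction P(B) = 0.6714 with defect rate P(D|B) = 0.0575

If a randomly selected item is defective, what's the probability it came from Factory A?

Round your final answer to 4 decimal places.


Let A = from Factory A, D = defective

Given:
- P(A) = 0.3286, P(B) = 0.6714
- P(D|A) = 0.0339, P(D|B) = 0.0575

Step 1: Find P(D)
P(D) = P(D|A)P(A) + P(D|B)P(B)
     = 0.0339 × 0.3286 + 0.0575 × 0.6714
     = 0.01113954 + 0.03860550
     = 0.04974504

Step 2: Apply Bayes' theorem
P(A|D) = P(D|A)P(A) / P(D)
       = 0.01113954 / 0.04974504
       = 0.2239


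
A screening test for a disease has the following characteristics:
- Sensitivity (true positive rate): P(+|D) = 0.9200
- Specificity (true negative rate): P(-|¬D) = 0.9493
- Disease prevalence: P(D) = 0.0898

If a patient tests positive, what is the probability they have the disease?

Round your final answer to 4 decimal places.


Let D = has disease, + = positive test

Given:
- P(D) = 0.0898 (prevalence)
- P(+|D) = 0.9200 (sensitivity)
- P(-|¬D) = 0.9493 (specificity)
- P(+|¬D) = 0.0507 (false positive rate = 1 - specificity)

Step 1: Find P(+)
P(+) = P(+|D)P(D) + P(+|¬D)P(¬D)
     = 0.9200 × 0.0898 + 0.0507 × 0.9102
     = 0.08261600 + 0.04614714
     = 0.12876314

Step 2: Apply Bayes' theorem for P(D|+)
P(D|+) = P(+|D)P(D) / P(+)
       = 0.08261600 / 0.12876314
       = 0.6416


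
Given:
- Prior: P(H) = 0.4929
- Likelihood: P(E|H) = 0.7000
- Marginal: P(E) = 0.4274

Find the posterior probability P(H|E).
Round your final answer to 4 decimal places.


Using Bayes' theorem:

P(H|E) = P(E|H) × P(H) / P(E)
       = 0.7000 × 0.4929 / 0.4274
       = 0.34503000 / 0.4274
       = 0.8073

The evidence strengthens our belief in H.
Prior: 0.4929 → Posterior: 0.8073


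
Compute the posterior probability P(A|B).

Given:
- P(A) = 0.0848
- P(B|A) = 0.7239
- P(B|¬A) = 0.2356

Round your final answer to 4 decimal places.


Bayes' theorem: P(A|B) = P(B|A) × P(A) / P(B)

Step 1: Calculate P(B) using law of total probability
P(B) = P(B|A)P(A) + P(B|¬A)P(¬A)
     = 0.7239 × 0.0848 + 0.2356 × 0.9152
     = 0.06138672 + 0.21562112
     = 0.27700784

Step 2: Apply Bayes' theorem
P(A|B) = P(B|A) × P(A) / P(B)
       = 0.06138672 / 0.27700784
       = 0.2216


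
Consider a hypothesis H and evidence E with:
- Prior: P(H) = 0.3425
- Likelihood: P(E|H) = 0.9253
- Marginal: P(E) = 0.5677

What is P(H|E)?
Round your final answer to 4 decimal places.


Using Bayes' theorem:

P(H|E) = P(E|H) × P(H) / P(E)
       = 0.9253 × 0.3425 / 0.5677
       = 0.31691525 / 0.5677
       = 0.5582

The evidence strengthens our belief in H.
Prior: 0.3425 → Posterior: 0.5582


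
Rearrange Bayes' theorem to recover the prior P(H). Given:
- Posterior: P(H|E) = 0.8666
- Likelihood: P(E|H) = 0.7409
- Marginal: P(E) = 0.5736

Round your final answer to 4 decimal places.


From Bayes' theorem: P(H|E) = P(E|H) × P(H) / P(E)

Rearranging for P(H):
P(H) = P(H|E) × P(E) / P(E|H)
     = 0.8666 × 0.5736 / 0.7409
     = 0.49708176 / 0.7409
     = 0.6709


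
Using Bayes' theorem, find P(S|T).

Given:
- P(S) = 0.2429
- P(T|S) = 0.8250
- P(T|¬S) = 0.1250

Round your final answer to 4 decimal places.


Bayes' theorem: P(S|T) = P(T|S) × P(S) / P(T)

Step 1: Calculate P(T) using law of total probability
P(T) = P(T|S)P(S) + P(T|¬S)P(¬S)
     = 0.8250 × 0.2429 + 0.1250 × 0.7571
     = 0.20039250 + 0.09463750
     = 0.29503000

Step 2: Apply Bayes' theorem
P(S|T) = P(T|S) × P(S) / P(T)
       = 0.20039250 / 0.29503000
       = 0.6792


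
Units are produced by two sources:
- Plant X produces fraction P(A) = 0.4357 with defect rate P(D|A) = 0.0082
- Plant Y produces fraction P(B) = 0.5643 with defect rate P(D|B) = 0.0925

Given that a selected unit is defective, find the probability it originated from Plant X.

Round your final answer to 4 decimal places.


Let A = from Plant X, D = defective

Given:
- P(A) = 0.4357, P(B) = 0.5643
- P(D|A) = 0.0082, P(D|B) = 0.0925

Step 1: Find P(D)
P(D) = P(D|A)P(A) + P(D|B)P(B)
     = 0.0082 × 0.4357 + 0.0925 × 0.5643
     = 0.00357274 + 0.05219775
     = 0.05577049

Step 2: Apply Bayes' theorem
P(A|D) = P(D|A)P(A) / P(D)
       = 0.00357274 / 0.05577049
       = 0.0641


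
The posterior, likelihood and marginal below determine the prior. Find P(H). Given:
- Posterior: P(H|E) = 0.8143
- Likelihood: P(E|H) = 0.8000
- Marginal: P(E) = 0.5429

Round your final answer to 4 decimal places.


From Bayes' theorem: P(H|E) = P(E|H) × P(H) / P(E)

Rearranging for P(H):
P(H) = P(H|E) × P(E) / P(E|H)
     = 0.8143 × 0.5429 / 0.8000
     = 0.44208347 / 0.8000
     = 0.5526


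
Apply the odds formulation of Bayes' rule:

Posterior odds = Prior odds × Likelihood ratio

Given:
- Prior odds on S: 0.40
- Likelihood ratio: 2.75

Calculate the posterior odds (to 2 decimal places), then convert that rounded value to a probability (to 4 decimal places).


Step 1: Calculate posterior odds
Posterior odds = Prior odds × LR
               = 0.40 × 2.75
               = 1.10

Step 2: Convert to probability
P(S|E) = Posterior odds / (1 + Posterior odds)
       = 1.10 / (1 + 1.10)
       = 1.10 / 2.10
       = 0.5238

The evidence increased P(S) from 0.2857 to 0.5238.


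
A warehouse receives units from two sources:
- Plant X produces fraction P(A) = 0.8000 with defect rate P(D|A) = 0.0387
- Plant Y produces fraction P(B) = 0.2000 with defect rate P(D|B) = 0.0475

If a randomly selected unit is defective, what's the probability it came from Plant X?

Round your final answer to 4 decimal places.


Let A = from Plant X, D = defective

Given:
- P(A) = 0.8000, P(B) = 0.2000
- P(D|A) = 0.0387, P(D|B) = 0.0475

Step 1: Find P(D)
P(D) = P(D|A)P(A) + P(D|B)P(B)
     = 0.0387 × 0.8000 + 0.0475 × 0.2000
     = 0.03096000 + 0.00950000
     = 0.04046000

Step 2: Apply Bayes' theorem
P(A|D) = P(D|A)P(A) / P(D)
       = 0.03096000 / 0.04046000
       = 0.7652


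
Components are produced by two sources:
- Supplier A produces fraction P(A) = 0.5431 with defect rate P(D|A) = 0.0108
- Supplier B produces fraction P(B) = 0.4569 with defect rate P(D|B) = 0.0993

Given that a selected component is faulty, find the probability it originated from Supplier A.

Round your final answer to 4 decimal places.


Let A = from Supplier A, D = faulty

Given:
- P(A) = 0.5431, P(B) = 0.4569
- P(D|A) = 0.0108, P(D|B) = 0.0993

Step 1: Find P(D)
P(D) = P(D|A)P(A) + P(D|B)P(B)
     = 0.0108 × 0.5431 + 0.0993 × 0.4569
     = 0.00586548 + 0.04537017
     = 0.05123565

Step 2: Apply Bayes' theorem
P(A|D) = P(D|A)P(A) / P(D)
       = 0.00586548 / 0.05123565
       = 0.1145


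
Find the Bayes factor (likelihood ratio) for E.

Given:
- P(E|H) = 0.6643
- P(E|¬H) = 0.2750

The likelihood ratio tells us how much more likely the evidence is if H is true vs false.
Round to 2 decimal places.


Likelihood Ratio (LR) = P(E|H) / P(E|¬H)

LR = 0.6643 / 0.2750
   = 2.42

The evidence is 2.42 times more likely if H is true than if H is false.
Because LR exceeds 1, E is evidence for H.


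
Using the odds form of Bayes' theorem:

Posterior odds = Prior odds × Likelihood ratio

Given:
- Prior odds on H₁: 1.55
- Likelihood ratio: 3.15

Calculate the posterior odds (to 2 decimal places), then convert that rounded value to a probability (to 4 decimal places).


Step 1: Calculate posterior odds
Posterior odds = Prior odds × LR
               = 1.55 × 3.15
               = 4.88

Step 2: Convert to probability
P(H₁|E) = Posterior odds / (1 + Posterior odds)
       = 4.88 / (1 + 4.88)
       = 4.88 / 5.88
       = 0.8299

The evidence increased P(H₁) from 0.6078 to 0.8299.


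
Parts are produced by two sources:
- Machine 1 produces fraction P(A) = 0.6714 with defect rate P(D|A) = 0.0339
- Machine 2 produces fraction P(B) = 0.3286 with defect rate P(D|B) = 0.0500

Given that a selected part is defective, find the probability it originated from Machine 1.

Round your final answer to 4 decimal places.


Let A = from Machine 1, D = defective

Given:
- P(A) = 0.6714, P(B) = 0.3286
- P(D|A) = 0.0339, P(D|B) = 0.0500

Step 1: Find P(D)
P(D) = P(D|A)P(A) + P(D|B)P(B)
     = 0.0339 × 0.6714 + 0.0500 × 0.3286
     = 0.02276046 + 0.01643000
     = 0.03919046

Step 2: Apply Bayes' theorem
P(A|D) = P(D|A)P(A) / P(D)
       = 0.02276046 / 0.03919046
       = 0.5808


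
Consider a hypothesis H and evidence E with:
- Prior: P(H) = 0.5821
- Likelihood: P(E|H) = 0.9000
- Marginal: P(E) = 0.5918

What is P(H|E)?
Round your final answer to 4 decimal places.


Using Bayes' theorem:

P(H|E) = P(E|H) × P(H) / P(E)
       = 0.9000 × 0.5821 / 0.5918
       = 0.52389000 / 0.5918
       = 0.8852

The evidence strengthens our belief in H.
Prior: 0.5821 → Posterior: 0.8852


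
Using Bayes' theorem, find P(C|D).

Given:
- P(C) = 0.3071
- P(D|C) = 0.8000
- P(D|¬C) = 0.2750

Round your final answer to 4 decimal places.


Bayes' theorem: P(C|D) = P(D|C) × P(C) / P(D)

Step 1: Calculate P(D) using law of total probability
P(D) = P(D|C)P(C) + P(D|¬C)P(¬C)
     = 0.8000 × 0.3071 + 0.2750 × 0.6929
     = 0.24568000 + 0.19054750
     = 0.43622750

Step 2: Apply Bayes' theorem
P(C|D) = P(D|C) × P(C) / P(D)
       = 0.24568000 / 0.43622750
       = 0.5632


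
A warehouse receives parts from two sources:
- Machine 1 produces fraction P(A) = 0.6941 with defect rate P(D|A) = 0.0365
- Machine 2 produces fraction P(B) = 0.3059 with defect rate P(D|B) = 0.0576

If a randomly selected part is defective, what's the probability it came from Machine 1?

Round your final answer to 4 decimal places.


Let A = from Machine 1, D = defective

Given:
- P(A) = 0.6941, P(B) = 0.3059
- P(D|A) = 0.0365, P(D|B) = 0.0576

Step 1: Find P(D)
P(D) = P(D|A)P(A) + P(D|B)P(B)
     = 0.0365 × 0.6941 + 0.0576 × 0.3059
     = 0.02533465 + 0.01761984
     = 0.04295449

Step 2: Apply Bayes' theorem
P(A|D) = P(D|A)P(A) / P(D)
       = 0.02533465 / 0.04295449
       = 0.5898


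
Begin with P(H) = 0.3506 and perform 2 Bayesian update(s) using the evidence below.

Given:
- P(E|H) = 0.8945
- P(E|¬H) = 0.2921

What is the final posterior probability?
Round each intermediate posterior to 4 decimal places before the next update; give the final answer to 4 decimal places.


Sequential Bayesian updating:

Initial prior: P(H) = 0.3506

Update 1:
  P(E) = 0.8945 × 0.3506 + 0.2921 × 0.6494 = 0.31361170 + 0.18968974 = 0.50330144
  P(H|E) = 0.31361170 / 0.50330144 = 0.6231

Update 2:
  P(E) = 0.8945 × 0.6231 + 0.2921 × 0.3769 = 0.55736295 + 0.11009249 = 0.66745544
  P(H|E) = 0.55736295 / 0.66745544 = 0.8351

Final posterior: 0.8351


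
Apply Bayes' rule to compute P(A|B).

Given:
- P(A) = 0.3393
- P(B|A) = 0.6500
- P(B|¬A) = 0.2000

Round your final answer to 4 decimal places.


Bayes' theorem: P(A|B) = P(B|A) × P(A) / P(B)

Step 1: Calculate P(B) using law of total probability
P(B) = P(B|A)P(A) + P(B|¬A)P(¬A)
     = 0.6500 × 0.3393 + 0.2000 × 0.6607
     = 0.22054500 + 0.13214000
     = 0.35268500

Step 2: Apply Bayes' theorem
P(A|B) = P(B|A) × P(A) / P(B)
       = 0.22054500 / 0.35268500
       = 0.6253


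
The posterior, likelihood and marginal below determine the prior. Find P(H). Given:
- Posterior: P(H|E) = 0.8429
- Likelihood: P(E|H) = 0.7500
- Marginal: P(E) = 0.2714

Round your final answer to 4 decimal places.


From Bayes' theorem: P(H|E) = P(E|H) × P(H) / P(E)

Rearranging for P(H):
P(H) = P(H|E) × P(E) / P(E|H)
     = 0.8429 × 0.2714 / 0.7500
     = 0.22876306 / 0.7500
     = 0.3050


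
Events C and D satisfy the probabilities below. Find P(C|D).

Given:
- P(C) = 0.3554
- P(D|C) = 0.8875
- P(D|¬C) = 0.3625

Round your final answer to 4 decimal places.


Bayes' theorem: P(C|D) = P(D|C) × P(C) / P(D)

Step 1: Calculate P(D) using law of total probability
P(D) = P(D|C)P(C) + P(D|¬C)P(¬C)
     = 0.8875 × 0.3554 + 0.3625 × 0.6446
     = 0.31541750 + 0.23366750
     = 0.54908500

Step 2: Apply Bayes' theorem
P(C|D) = P(D|C) × P(C) / P(D)
       = 0.31541750 / 0.54908500
       = 0.5744


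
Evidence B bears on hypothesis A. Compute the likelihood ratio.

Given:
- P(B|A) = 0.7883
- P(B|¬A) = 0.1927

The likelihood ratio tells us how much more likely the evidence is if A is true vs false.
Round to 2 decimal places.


Likelihood Ratio (LR) = P(B|A) / P(B|¬A)

LR = 0.7883 / 0.1927
   = 4.09

The evidence is 4.09 times more likely if A is true than if A is false.
LR > 1, so observing B raises the odds in favor of A.


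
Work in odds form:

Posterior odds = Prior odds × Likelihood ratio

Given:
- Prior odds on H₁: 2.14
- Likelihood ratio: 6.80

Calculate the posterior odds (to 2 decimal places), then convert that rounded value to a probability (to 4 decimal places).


Step 1: Calculate posterior odds
Posterior odds = Prior odds × LR
               = 2.14 × 6.80
               = 14.55

Step 2: Convert to probability
P(H₁|E) = Posterior odds / (1 + Posterior odds)
       = 14.55 / (1 + 14.55)
       = 14.55 / 15.55
       = 0.9357

The evidence increased P(H₁) from 0.6815 to 0.9357.


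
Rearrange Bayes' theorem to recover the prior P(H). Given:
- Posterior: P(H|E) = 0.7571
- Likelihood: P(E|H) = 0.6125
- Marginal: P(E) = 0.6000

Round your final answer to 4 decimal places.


From Bayes' theorem: P(H|E) = P(E|H) × P(H) / P(E)

Rearranging for P(H):
P(H) = P(H|E) × P(E) / P(E|H)
     = 0.7571 × 0.6000 / 0.6125
     = 0.45426000 / 0.6125
     = 0.7416


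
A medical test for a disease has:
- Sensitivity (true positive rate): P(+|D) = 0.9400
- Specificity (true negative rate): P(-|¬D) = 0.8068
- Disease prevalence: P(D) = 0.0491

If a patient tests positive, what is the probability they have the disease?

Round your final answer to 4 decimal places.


Let D = has disease, + = positive test

Given:
- P(D) = 0.0491 (prevalence)
- P(+|D) = 0.9400 (sensitivity)
- P(-|¬D) = 0.8068 (specificity)
- P(+|¬D) = 0.1932 (false positive rate = 1 - specificity)

Step 1: Find P(+)
P(+) = P(+|D)P(D) + P(+|¬D)P(¬D)
     = 0.9400 × 0.0491 + 0.1932 × 0.9509
     = 0.04615400 + 0.18371388
     = 0.22986788

Step 2: Apply Bayes' theorem for P(D|+)
P(D|+) = P(+|D)P(D) / P(+)
       = 0.04615400 / 0.22986788
       = 0.2008


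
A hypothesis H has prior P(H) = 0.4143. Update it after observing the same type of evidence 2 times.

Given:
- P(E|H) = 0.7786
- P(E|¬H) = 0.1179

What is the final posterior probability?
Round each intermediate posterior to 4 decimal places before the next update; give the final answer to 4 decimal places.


Sequential Bayesian updating:

Initial prior: P(H) = 0.4143

Update 1:
  P(E) = 0.7786 × 0.4143 + 0.1179 × 0.5857 = 0.32257398 + 0.06905403 = 0.39162801
  P(H|E) = 0.32257398 / 0.39162801 = 0.8237

Update 2:
  P(E) = 0.7786 × 0.8237 + 0.1179 × 0.1763 = 0.64133282 + 0.02078577 = 0.66211859
  P(H|E) = 0.64133282 / 0.66211859 = 0.9686

Final posterior: 0.9686


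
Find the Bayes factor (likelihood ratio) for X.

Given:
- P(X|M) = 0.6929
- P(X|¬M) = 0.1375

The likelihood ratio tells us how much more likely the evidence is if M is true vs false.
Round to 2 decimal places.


Likelihood Ratio (LR) = P(X|M) / P(X|¬M)

LR = 0.6929 / 0.1375
   = 5.04

The evidence is 5.04 times more likely if M is true than if M is false.
Since LR > 1, the evidence supports M over ¬M.


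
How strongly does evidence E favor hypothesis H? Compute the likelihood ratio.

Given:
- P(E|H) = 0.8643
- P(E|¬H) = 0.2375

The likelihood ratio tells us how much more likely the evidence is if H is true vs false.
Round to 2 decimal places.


Likelihood Ratio (LR) = P(E|H) / P(E|¬H)

LR = 0.8643 / 0.2375
   = 3.64

The evidence is 3.64 times more likely if H is true than if H is false.
Because LR exceeds 1, E is evidence for H.


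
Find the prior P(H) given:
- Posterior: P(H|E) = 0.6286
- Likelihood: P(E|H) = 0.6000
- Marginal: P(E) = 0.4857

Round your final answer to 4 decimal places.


From Bayes' theorem: P(H|E) = P(E|H) × P(H) / P(E)

Rearranging for P(H):
P(H) = P(H|E) × P(E) / P(E|H)
     = 0.6286 × 0.4857 / 0.6000
     = 0.30531102 / 0.6000
     = 0.5089


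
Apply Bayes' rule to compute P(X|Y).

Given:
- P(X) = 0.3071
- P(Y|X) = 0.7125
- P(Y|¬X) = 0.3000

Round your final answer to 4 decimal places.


Bayes' theorem: P(X|Y) = P(Y|X) × P(X) / P(Y)

Step 1: Calculate P(Y) using law of total probability
P(Y) = P(Y|X)P(X) + P(Y|¬X)P(¬X)
     = 0.7125 × 0.3071 + 0.3000 × 0.6929
     = 0.21880875 + 0.20787000
     = 0.42667875

Step 2: Apply Bayes' theorem
P(X|Y) = P(Y|X) × P(X) / P(Y)
       = 0.21880875 / 0.42667875
       = 0.5128


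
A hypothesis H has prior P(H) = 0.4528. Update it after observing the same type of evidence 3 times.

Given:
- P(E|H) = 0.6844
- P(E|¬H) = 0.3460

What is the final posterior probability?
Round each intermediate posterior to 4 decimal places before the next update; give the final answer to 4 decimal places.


Sequential Bayesian updating:

Initial prior: P(H) = 0.4528

Update 1:
  P(E) = 0.6844 × 0.4528 + 0.3460 × 0.5472 = 0.30989632 + 0.18933120 = 0.49922752
  P(H|E) = 0.30989632 / 0.49922752 = 0.6208

Update 2:
  P(E) = 0.6844 × 0.6208 + 0.3460 × 0.3792 = 0.42487552 + 0.13120320 = 0.55607872
  P(H|E) = 0.42487552 / 0.55607872 = 0.7641

Update 3:
  P(E) = 0.6844 × 0.7641 + 0.3460 × 0.2359 = 0.52295004 + 0.08162140 = 0.60457144
  P(H|E) = 0.52295004 / 0.60457144 = 0.8650

Final posterior: 0.8650
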